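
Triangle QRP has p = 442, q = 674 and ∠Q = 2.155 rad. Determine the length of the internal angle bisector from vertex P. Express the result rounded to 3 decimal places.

Law of sines: sin P = p·sin Q/q ≈ 0.54703.
Since q ≥ p, only the acute value applies: ∠P ≈ 0.579 rad.
Then ∠R = π − ∠Q − ∠P ≈ 0.408 rad.
Law of sines gives r = q·sin R/sin Q ≈ 320.44.
The bisector from P has length 2·q·r·cos(∠P/2)/(q+r) ≈ 416.3.

416.303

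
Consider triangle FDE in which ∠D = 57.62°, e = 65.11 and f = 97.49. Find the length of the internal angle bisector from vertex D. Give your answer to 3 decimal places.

By the law of cosines, d² = e² + f² − 2·e·f·cos D = 6945, so d ≈ 83.336.
The bisector from D has length 2·e·f·cos(∠D/2)/(e+f) ≈ 68.412.

t_D ≈ 68.412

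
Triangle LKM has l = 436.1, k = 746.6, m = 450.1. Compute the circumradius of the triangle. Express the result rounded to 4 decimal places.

By the law of cosines, cos L = (k² + m² − l²) / (2·k·m) ≈ 0.84783, so ∠L ≈ 32.02°.
Circumradius = l/(2 sin L) ≈ 411.21.

R ≈ 411.2087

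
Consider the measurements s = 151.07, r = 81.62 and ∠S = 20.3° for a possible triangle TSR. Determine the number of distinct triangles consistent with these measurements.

r·sin S = 81.62·sin(20.3°) ≈ 28.32.
Since s ≥ r, exactly one triangle exists.

1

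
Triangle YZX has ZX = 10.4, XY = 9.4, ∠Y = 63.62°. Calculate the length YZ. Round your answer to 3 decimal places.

Law of sines: sin Z = XY·sin Y/ZX ≈ 0.80973.
Since ZX ≥ XY, only the acute value applies: ∠Z ≈ 54.07°.
Then ∠X = 180° − ∠Y − ∠Z ≈ 62.31°.
Law of sines gives YZ = ZX·sin X/sin Y ≈ 10.279.

10.279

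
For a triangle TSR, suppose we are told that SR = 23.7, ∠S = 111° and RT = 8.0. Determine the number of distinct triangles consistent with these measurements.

SR·sin S = 23.7·sin(111°) ≈ 22.13.
Since ∠S is not acute, a triangle exists only if RT > SR; here RT ≤ SR, so there is no triangle.

0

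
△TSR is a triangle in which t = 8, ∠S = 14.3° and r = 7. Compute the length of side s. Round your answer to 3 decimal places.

2.114

By the law of cosines, s² = r² + t² − 2·r·t·cos S = 4.4702, so s ≈ 2.1143.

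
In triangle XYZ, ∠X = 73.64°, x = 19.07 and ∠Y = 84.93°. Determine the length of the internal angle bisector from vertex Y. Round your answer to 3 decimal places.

The third angle is ∠Z = 180° − ∠X − ∠Y = 21.43°.
Law of sines: y = x·sin Y/sin X ≈ 19.797.
Law of sines: z = x·sin Z/sin X ≈ 7.2615.
The bisector from Y has length 2·z·x·cos(∠Y/2)/(z+x) ≈ 7.759.

7.759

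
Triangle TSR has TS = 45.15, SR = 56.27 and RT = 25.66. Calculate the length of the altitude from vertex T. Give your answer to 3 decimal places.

Semiperimeter s = (56.27 + 25.66 + 45.15)/2 = 63.54.
Heron's formula: area = √(63.54·7.27·37.88·18.39) ≈ 567.27.
The altitude from T has length 2·area/SR ≈ 20.162.

20.162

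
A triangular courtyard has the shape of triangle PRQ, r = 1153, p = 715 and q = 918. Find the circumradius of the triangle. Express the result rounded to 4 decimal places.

576.6008

By the law of cosines, cos P = (r² + q² − p²) / (2·r·q) ≈ 0.78459, so ∠P ≈ 38.32°.
Circumradius = p/(2 sin P) ≈ 576.6.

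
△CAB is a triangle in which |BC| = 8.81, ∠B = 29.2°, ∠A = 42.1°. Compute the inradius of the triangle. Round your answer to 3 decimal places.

The third angle is ∠C = 180° − ∠A − ∠B = 108.70°.
Law of sines: |AB| = |BC|·sin C/sin A ≈ 12.447.
Law of sines: |CA| = |BC|·sin B/sin A ≈ 6.4109.
Area = ½·|BC|·|AB|·sin B ≈ 26.749.
Semiperimeter s = (12.447+8.81+6.4109)/2 = 13.834.
Inradius = area/s = 26.749/13.834 ≈ 1.9336.

1.934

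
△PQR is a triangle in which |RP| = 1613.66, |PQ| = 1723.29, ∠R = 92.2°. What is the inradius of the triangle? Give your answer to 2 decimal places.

r ≈ 226.76

Law of sines: sin Q = |RP|·sin R/|PQ| ≈ 0.93569.
Since |PQ| ≥ |RP|, only the acute value applies: ∠Q ≈ 69.34°.
Then ∠P = 180° − ∠R − ∠Q ≈ 18.46°.
Law of sines gives |QR| = |PQ|·sin P/sin R ≈ 546.06.
Area = ½·|PQ|·|RP|·sin P ≈ 4.4025e+05.
Semiperimeter s = (546.06+1613.7+1723.3)/2 = 1941.5.
Inradius = area/s = 4.4025e+05/1941.5 ≈ 226.76.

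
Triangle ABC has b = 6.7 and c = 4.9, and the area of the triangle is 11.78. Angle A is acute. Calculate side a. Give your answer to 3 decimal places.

From area = ½·b·c·sin A, we get sin A = 2·area/(b·c) ≈ 0.71764.
Taking the acute solution, ∠A ≈ 45.86°.
Law of cosines then gives a ≈ 4.8139.

4.814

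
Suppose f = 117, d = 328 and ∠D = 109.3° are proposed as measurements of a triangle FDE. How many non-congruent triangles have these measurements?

f·sin D = 117·sin(109.3°) ≈ 110.4.
Since ∠D is not acute, a triangle exists only if d > f; here d > f, so there is exactly one triangle.

1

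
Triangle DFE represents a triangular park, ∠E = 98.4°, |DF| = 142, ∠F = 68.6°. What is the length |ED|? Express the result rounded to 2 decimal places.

133.64

The third angle is ∠D = 180° − ∠F − ∠E = 13.00°.
Law of sines: |ED| = |DF|·sin F/sin E ≈ 133.64.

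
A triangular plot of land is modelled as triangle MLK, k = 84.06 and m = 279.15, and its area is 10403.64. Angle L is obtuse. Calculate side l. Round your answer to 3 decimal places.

326.630

From area = ½·k·m·sin L, we get sin L = 2·area/(k·m) ≈ 0.88672.
Taking the obtuse solution, ∠L ≈ 2.0514 rad.
Law of cosines then gives l ≈ 326.63.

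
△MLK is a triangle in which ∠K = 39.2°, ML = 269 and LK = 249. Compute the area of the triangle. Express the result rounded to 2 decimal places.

Law of sines: sin M = LK·sin K/ML ≈ 0.58504.
Since ML ≥ LK, only the acute value applies: ∠M ≈ 35.81°.
Then ∠L = 180° − ∠K − ∠M ≈ 104.99°.
Law of sines gives KM = ML·sin L/sin K ≈ 411.12.
Area = ½·ML·LK·sin L ≈ 32350.

area ≈ 32350.20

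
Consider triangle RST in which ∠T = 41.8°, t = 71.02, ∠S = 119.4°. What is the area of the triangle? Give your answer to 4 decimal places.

The third angle is ∠R = 180° − ∠S − ∠T = 18.80°.
Law of sines: r = t·sin R/sin T ≈ 34.338.
Law of sines: s = t·sin S/sin T ≈ 92.829.
Area = ½·t·r·sin S ≈ 1062.3.

area ≈ 1062.3041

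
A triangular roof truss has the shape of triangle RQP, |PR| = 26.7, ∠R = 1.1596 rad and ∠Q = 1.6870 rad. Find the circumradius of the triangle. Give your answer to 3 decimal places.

The third angle is ∠P = π − ∠R − ∠Q = 0.2950 rad.
Law of sines: |QP| = |PR|·sin R/sin Q ≈ 24.641.
Law of sines: |RQ| = |PR|·sin P/sin Q ≈ 7.8153.
Circumradius = |PR|/(2 sin Q) ≈ 13.441.

13.441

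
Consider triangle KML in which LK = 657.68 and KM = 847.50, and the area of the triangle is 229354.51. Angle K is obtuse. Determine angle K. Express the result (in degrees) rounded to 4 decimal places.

124.6170

From area = ½·LK·KM·sin K, we get sin K = 2·area/(LK·KM) ≈ 0.82297.
Taking the obtuse solution, ∠K ≈ 124.62°.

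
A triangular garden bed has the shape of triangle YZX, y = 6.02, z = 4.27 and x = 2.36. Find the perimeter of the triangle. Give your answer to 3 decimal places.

perimeter ≈ 12.650

Perimeter = 6.02 + 4.27 + 2.36 = 12.65.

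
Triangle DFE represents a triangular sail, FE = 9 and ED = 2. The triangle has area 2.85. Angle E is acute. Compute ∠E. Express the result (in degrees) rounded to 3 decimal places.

From area = ½·FE·ED·sin E, we get sin E = 2·area/(FE·ED) ≈ 0.31667.
Taking the acute solution, ∠E ≈ 18.46°.

∠E ≈ 18.461°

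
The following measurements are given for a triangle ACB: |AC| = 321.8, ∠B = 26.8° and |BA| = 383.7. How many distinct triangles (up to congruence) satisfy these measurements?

|BA|·sin B = 383.7·sin(26.8°) ≈ 173.
Since |BA| sin B < |AC| < |BA| (173 < 321.8 < 383.7), two triangles exist.

2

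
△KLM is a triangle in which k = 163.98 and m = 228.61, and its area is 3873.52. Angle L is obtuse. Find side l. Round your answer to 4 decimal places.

From area = ½·m·k·sin L, we get sin L = 2·area/(m·k) ≈ 0.20666.
Taking the obtuse solution, ∠L ≈ 168.07°.
Law of cosines then gives l ≈ 390.52.

390.5233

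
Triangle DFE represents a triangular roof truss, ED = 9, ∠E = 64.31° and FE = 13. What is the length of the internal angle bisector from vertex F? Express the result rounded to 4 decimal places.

t_F ≈ 11.7568

By the law of cosines, DF² = FE² + ED² − 2·FE·ED·cos E = 148.56, so DF ≈ 12.189.
Law of cosines again: cos F = (DF² + FE² − ED²)/(2·DF·FE) ≈ 0.74648, so ∠F ≈ 41.71°.
The bisector from F has length 2·DF·FE·cos(∠F/2)/(DF+FE) ≈ 11.757.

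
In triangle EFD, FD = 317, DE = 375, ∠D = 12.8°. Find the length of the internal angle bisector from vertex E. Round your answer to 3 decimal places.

140.617

By the law of cosines, EF² = FD² + DE² − 2·FD·DE·cos D = 9272.2, so EF ≈ 96.292.
Law of cosines again: cos E = (DE² + EF² − FD²)/(2·DE·EF) ≈ 0.68414, so ∠E ≈ 46.83°.
The bisector from E has length 2·DE·EF·cos(∠E/2)/(DE+EF) ≈ 140.62.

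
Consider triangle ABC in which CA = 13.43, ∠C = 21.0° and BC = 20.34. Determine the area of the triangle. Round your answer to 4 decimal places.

area ≈ 48.9470

Area = ½·BC·CA·sin C ≈ 48.947.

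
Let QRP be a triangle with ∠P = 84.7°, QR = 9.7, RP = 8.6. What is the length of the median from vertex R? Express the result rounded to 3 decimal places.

Law of sines: sin Q = RP·sin P/QR ≈ 0.88281.
Since QR ≥ RP, only the acute value applies: ∠Q ≈ 61.98°.
Then ∠R = 180° − ∠P − ∠Q ≈ 33.32°.
Law of sines gives PQ = QR·sin R/sin P ≈ 5.3508.
Median from R: ½√(2·QR² + 2·RP² − PQ²) ≈ 8.7674.

8.767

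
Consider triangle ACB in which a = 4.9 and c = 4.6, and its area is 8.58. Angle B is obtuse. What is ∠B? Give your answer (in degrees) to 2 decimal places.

130.42

From area = ½·a·c·sin B, we get sin B = 2·area/(a·c) ≈ 0.76131.
Taking the obtuse solution, ∠B ≈ 130.42°.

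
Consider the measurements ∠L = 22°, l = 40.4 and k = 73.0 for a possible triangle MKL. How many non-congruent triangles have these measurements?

2

k·sin L = 73.0·sin(22°) ≈ 27.35.
Since k sin L < l < k (27.35 < 40.4 < 73.0), two triangles exist.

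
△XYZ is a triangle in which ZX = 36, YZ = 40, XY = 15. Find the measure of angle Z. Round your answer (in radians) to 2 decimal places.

∠Z ≈ 0.38 rad

By the law of cosines, cos Z = (YZ² + ZX² − XY²) / (2·YZ·ZX) ≈ 0.92743, so ∠Z ≈ 0.3833 rad.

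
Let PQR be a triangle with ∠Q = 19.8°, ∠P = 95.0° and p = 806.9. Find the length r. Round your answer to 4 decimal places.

735.2836

The third angle is ∠R = 180° − ∠P − ∠Q = 65.20°.
Law of sines: r = p·sin R/sin P ≈ 735.28.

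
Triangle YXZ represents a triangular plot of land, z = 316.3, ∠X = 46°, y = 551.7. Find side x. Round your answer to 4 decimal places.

By the law of cosines, x² = z² + y² − 2·z·y·cos X = 1.6198e+05, so x ≈ 402.47.

402.4662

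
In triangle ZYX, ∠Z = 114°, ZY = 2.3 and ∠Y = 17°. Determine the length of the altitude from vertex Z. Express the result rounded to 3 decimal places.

h_Z ≈ 0.672

The third angle is ∠X = 180° − ∠Z − ∠Y = 49.00°.
Law of sines: YX = ZY·sin Z/sin X ≈ 2.7841.
Law of sines: XZ = ZY·sin Y/sin X ≈ 0.89101.
Area = ½·ZY·YX·sin Y ≈ 0.93608.
The altitude from Z has length 2·area/YX ≈ 0.67245.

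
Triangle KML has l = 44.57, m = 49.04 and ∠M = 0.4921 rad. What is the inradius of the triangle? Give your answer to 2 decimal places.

r ≈ 9.93

Law of sines: sin L = l·sin M/m ≈ 0.42941.
Since m ≥ l, only the acute value applies: ∠L ≈ 0.4438 rad.
Then ∠K = π − ∠M − ∠L ≈ 2.2057 rad.
Law of sines gives k = m·sin K/sin M ≈ 83.57.
Area = ½·m·l·sin K ≈ 879.92.
Semiperimeter s = (83.57+49.04+44.57)/2 = 88.59.
Inradius = area/s = 879.92/88.59 ≈ 9.9325.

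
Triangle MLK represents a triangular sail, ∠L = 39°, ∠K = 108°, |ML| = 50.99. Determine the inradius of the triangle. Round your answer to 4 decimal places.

The third angle is ∠M = 180° − ∠L − ∠K = 33.00°.
Law of sines: |LK| = |ML|·sin M/sin K ≈ 29.2.
Law of sines: |KM| = |ML|·sin L/sin K ≈ 33.74.
Area = ½·|ML|·|LK|·sin L ≈ 468.51.
Semiperimeter s = (29.2+33.74+50.99)/2 = 56.965.
Inradius = area/s = 468.51/56.965 ≈ 8.2244.

r ≈ 8.2244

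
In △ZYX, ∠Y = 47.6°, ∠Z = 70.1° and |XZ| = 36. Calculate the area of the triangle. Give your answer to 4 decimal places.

area ≈ 730.5469

The third angle is ∠X = 180° − ∠Z − ∠Y = 62.30°.
Law of sines: |YX| = |XZ|·sin Z/sin Y ≈ 45.839.
Law of sines: |ZY| = |XZ|·sin X/sin Y ≈ 43.163.
Area = ½·|XZ|·|YX|·sin X ≈ 730.55.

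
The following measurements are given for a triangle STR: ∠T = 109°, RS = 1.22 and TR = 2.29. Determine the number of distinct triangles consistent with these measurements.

TR·sin T = 2.29·sin(109°) ≈ 2.165.
Since ∠T is not acute, a triangle exists only if RS > TR; here RS ≤ TR, so there is no triangle.

0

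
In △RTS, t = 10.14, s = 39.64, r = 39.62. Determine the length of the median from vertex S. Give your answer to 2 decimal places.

m_S ≈ 21.06

Median from S: ½√(2·r² + 2·t² − s²) ≈ 21.058.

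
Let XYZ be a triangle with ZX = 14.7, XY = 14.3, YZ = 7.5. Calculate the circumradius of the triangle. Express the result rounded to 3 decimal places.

By the law of cosines, cos X = (ZX² + XY² − YZ²) / (2·ZX·XY) ≈ 0.86659, so ∠X ≈ 29.94°.
Circumradius = YZ/(2 sin X) ≈ 7.5146.

R ≈ 7.515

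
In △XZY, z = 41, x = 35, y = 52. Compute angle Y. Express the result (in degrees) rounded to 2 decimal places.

By the law of cosines, cos Y = (x² + z² − y²) / (2·x·z) ≈ 0.07038, so ∠Y ≈ 85.96°.

∠Y ≈ 85.96°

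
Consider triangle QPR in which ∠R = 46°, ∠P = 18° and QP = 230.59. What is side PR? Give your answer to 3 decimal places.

288.115

The third angle is ∠Q = 180° − ∠P − ∠R = 116.00°.
Law of sines: PR = QP·sin Q/sin R ≈ 288.12.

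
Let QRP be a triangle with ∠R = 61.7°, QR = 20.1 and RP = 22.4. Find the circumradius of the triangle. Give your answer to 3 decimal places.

By the law of cosines, PQ² = QR² + RP² − 2·QR·RP·cos R = 478.86, so PQ ≈ 21.883.
Area = ½·QR·RP·sin R ≈ 198.21.
Circumradius = PQ/(2 sin R) ≈ 12.427.

12.427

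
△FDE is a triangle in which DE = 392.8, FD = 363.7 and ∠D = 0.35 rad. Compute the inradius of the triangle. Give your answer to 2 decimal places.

54.96

By the law of cosines, EF² = FD² + DE² − 2·FD·DE·cos D = 18169, so EF ≈ 134.79.
Area = ½·FD·DE·sin D ≈ 24493.
Semiperimeter s = (392.8+134.79+363.7)/2 = 445.65.
Inradius = area/s = 24493/445.65 ≈ 54.961.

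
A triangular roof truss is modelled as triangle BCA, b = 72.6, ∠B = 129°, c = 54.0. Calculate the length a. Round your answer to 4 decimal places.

Law of sines: sin C = c·sin B/b ≈ 0.57804.
Since b ≥ c, only the acute value applies: ∠C ≈ 35.31°.
Then ∠A = 180° − ∠B − ∠C ≈ 15.69°.
Law of sines gives a = b·sin A/sin B ≈ 25.259.

25.2588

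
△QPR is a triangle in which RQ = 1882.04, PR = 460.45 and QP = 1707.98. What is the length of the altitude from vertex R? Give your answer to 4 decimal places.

h_R ≈ 444.3042

Semiperimeter s = (460.45 + 1882 + 1708)/2 = 2025.2.
Heron's formula: area = √(2025.2·1564.8·143.19·317.25) ≈ 3.7943e+05.
The altitude from R has length 2·area/QP ≈ 444.3.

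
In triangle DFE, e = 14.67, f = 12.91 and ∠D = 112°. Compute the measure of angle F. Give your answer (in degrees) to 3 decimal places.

∠F ≈ 31.535°

By the law of cosines, d² = f² + e² − 2·f·e·cos D = 523.77, so d ≈ 22.886.
Law of cosines again: cos F = (e² + d² − f²)/(2·e·d) ≈ 0.85232, so ∠F ≈ 31.54°.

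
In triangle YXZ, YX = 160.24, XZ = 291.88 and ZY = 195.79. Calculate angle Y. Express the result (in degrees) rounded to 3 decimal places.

109.731

By the law of cosines, cos Y = (ZY² + YX² − XZ²) / (2·ZY·YX) ≈ -0.33760, so ∠Y ≈ 109.73°.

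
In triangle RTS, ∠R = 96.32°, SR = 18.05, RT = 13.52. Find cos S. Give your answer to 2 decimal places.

By the law of cosines, TS² = SR² + RT² − 2·SR·RT·cos R = 562.32, so TS ≈ 23.713.
Law of cosines again: cos S = (TS² + SR² − RT²)/(2·TS·SR) ≈ 0.82394, so ∠S ≈ 34.52°.

0.82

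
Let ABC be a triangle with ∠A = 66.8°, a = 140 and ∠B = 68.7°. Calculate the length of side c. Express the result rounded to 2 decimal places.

106.76

The third angle is ∠C = 180° − ∠A − ∠B = 44.50°.
Law of sines: c = a·sin C/sin A ≈ 106.76.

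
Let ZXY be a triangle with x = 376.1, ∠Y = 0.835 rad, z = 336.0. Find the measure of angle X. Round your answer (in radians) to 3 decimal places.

1.280

By the law of cosines, y² = z² + x² − 2·z·x·cos Y = 84714, so y ≈ 291.06.
Law of cosines again: cos X = (y² + z² − x²)/(2·y·z) ≈ 0.28713, so ∠X ≈ 1.280 rad.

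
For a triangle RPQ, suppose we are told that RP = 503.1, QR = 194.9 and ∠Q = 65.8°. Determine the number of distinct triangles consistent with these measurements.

1

QR·sin Q = 194.9·sin(65.8°) ≈ 177.8.
Since RP ≥ QR, exactly one triangle exists.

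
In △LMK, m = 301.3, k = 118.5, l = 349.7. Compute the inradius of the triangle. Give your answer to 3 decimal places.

44.990

Semiperimeter s = (349.7 + 301.3 + 118.5)/2 = 384.75.
Heron's formula: area = √(384.75·35.05·83.45·266.25) ≈ 17310.
Inradius = area/s = 17310/384.75 ≈ 44.99.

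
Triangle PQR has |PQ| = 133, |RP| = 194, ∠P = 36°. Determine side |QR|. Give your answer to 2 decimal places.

116.52

By the law of cosines, |QR|² = |RP|² + |PQ|² − 2·|RP|·|PQ|·cos P = 13576, so |QR| ≈ 116.52.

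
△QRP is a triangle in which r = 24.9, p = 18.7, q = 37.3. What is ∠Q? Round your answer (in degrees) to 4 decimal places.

116.9176

By the law of cosines, cos Q = (r² + p² − q²) / (2·r·p) ≈ -0.45271, so ∠Q ≈ 116.92°.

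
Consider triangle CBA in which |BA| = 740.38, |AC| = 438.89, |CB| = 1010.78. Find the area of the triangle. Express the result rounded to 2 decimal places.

area ≈ 146513.49

Semiperimeter s = (740.38 + 438.89 + 1010.8)/2 = 1095.
Heron's formula: area = √(1095·354.65·656.14·84.245) ≈ 1.4651e+05.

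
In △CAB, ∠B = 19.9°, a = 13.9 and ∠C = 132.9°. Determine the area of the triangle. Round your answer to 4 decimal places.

52.6971

The third angle is ∠A = 180° − ∠B − ∠C = 27.20°.
Law of sines: c = a·sin C/sin A ≈ 22.276.
Law of sines: b = a·sin B/sin A ≈ 10.351.
Area = ½·a·c·sin B ≈ 52.697.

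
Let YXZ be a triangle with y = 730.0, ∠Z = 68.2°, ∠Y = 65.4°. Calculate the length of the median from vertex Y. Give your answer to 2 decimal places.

m_Y ≈ 560.04

The third angle is ∠X = 180° − ∠Z − ∠Y = 46.40°.
Law of sines: x = y·sin X/sin Y ≈ 581.42.
Law of sines: z = y·sin Z/sin Y ≈ 745.46.
Median from Y: ½√(2·x² + 2·z² − y²) ≈ 560.04.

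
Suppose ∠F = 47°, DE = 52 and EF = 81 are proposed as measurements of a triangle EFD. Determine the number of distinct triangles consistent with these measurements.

0

EF·sin F = 81·sin(47°) ≈ 59.24.
Since DE = 52 < 59.24 = EF sin F, no triangle exists.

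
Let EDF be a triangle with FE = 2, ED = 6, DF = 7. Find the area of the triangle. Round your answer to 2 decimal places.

area ≈ 5.56

Semiperimeter s = (7 + 2 + 6)/2 = 7.5.
Heron's formula: area = √(7.5·0.5·5.5·1.5) ≈ 5.5621.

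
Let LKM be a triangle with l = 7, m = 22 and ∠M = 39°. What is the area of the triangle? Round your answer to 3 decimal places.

Law of sines: sin L = l·sin M/m ≈ 0.20024.
Since m ≥ l, only the acute value applies: ∠L ≈ 11.55°.
Then ∠K = 180° − ∠M − ∠L ≈ 129.45°.
Law of sines gives k = m·sin K/sin M ≈ 26.994.
Area = ½·m·l·sin K ≈ 59.459.

59.459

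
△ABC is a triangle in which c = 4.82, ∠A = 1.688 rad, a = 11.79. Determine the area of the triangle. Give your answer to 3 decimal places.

Law of sines: sin C = c·sin A/a ≈ 0.40602.
Since a ≥ c, only the acute value applies: ∠C ≈ 0.418 rad.
Then ∠B = π − ∠A − ∠C ≈ 1.036 rad.
Law of sines gives b = a·sin B/sin A ≈ 10.211.
Area = ½·a·c·sin B ≈ 24.439.

24.439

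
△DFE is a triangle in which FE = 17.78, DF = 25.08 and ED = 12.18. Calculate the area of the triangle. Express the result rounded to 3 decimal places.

Semiperimeter s = (17.78 + 12.18 + 25.08)/2 = 27.52.
Heron's formula: area = √(27.52·9.74·15.34·2.44) ≈ 100.16.

100.164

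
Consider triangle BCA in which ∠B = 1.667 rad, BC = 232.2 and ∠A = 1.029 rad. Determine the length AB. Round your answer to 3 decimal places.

116.805

The third angle is ∠C = π − ∠A − ∠B = 0.446 rad.
Law of sines: AB = BC·sin C/sin A ≈ 116.8.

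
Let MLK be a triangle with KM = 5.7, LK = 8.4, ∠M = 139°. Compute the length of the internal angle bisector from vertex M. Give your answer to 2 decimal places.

Law of sines: sin L = KM·sin M/LK ≈ 0.44518.
Since LK ≥ KM, only the acute value applies: ∠L ≈ 26.44°.
Then ∠K = 180° − ∠M − ∠L ≈ 14.56°.
Law of sines gives ML = LK·sin K/sin M ≈ 3.2198.
The bisector from M has length 2·KM·ML·cos(∠M/2)/(KM+ML) ≈ 1.4411.

t_M ≈ 1.44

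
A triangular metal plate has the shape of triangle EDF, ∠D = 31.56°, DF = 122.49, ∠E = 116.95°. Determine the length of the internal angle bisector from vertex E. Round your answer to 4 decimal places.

The third angle is ∠F = 180° − ∠E − ∠D = 31.49°.
Law of sines: FE = DF·sin D/sin E ≈ 71.921.
Law of sines: ED = DF·sin F/sin E ≈ 71.777.
The bisector from E has length 2·FE·ED·cos(∠E/2)/(FE+ED) ≈ 37.568.

37.5677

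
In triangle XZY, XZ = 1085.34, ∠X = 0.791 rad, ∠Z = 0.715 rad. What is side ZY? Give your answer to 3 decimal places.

773.361

The third angle is ∠Y = π − ∠X − ∠Z = 1.636 rad.
Law of sines: ZY = XZ·sin X/sin Y ≈ 773.36.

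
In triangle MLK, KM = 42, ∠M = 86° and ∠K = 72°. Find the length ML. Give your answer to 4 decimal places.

106.6302

The third angle is ∠L = 180° − ∠K − ∠M = 22.00°.
Law of sines: ML = KM·sin K/sin L ≈ 106.63.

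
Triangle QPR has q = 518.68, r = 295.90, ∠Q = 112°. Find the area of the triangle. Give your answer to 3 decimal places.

area ≈ 45177.075

Law of sines: sin R = r·sin Q/q ≈ 0.52895.
Since q ≥ r, only the acute value applies: ∠R ≈ 31.93°.
Then ∠P = 180° − ∠Q − ∠R ≈ 36.07°.
Law of sines gives p = q·sin P/sin Q ≈ 329.33.
Area = ½·q·r·sin P ≈ 45177.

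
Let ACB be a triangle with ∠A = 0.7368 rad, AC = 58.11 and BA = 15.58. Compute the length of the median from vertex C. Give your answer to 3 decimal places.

m_C ≈ 52.602

By the law of cosines, CB² = BA² + AC² − 2·BA·AC·cos A = 2278.5, so CB ≈ 47.733.
Median from C: ½√(2·AC² + 2·CB² − BA²) ≈ 52.602.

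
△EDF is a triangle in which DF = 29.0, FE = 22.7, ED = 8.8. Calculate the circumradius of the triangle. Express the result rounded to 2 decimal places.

18.51

By the law of cosines, cos E = (FE² + ED² − DF²) / (2·FE·ED) ≈ -0.62142, so ∠E ≈ 128.42°.
Circumradius = DF/(2 sin E) ≈ 18.507.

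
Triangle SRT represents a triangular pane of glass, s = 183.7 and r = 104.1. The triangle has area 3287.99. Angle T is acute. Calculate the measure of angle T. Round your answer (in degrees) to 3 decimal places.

∠T ≈ 20.113°

From area = ½·s·r·sin T, we get sin T = 2·area/(s·r) ≈ 0.34387.
Taking the acute solution, ∠T ≈ 20.11°.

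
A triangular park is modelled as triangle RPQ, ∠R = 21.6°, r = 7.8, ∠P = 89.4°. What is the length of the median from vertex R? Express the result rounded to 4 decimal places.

The third angle is ∠Q = 180° − ∠R − ∠P = 69.00°.
Law of sines: p = r·sin P/sin R ≈ 21.187.
Law of sines: q = r·sin Q/sin R ≈ 19.781.
Median from R: ½√(2·p² + 2·q² − r²) ≈ 20.122.

m_R ≈ 20.1218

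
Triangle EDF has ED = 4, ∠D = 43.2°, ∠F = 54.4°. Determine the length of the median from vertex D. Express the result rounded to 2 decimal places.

m_D ≈ 4.13

The third angle is ∠E = 180° − ∠D − ∠F = 82.40°.
Law of sines: DF = ED·sin E/sin F ≈ 4.8762.
Law of sines: FE = ED·sin D/sin F ≈ 3.3676.
Median from D: ½√(2·ED² + 2·DF² − FE²) ≈ 4.1296.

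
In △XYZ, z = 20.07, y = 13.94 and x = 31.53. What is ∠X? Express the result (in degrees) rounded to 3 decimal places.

By the law of cosines, cos X = (y² + z² − x²) / (2·y·z) ≈ -0.70952, so ∠X ≈ 135.20°.

∠X ≈ 135.196°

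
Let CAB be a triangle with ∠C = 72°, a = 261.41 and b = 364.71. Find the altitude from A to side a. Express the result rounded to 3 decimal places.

346.860

By the law of cosines, c² = a² + b² − 2·a·b·cos C = 1.4243e+05, so c ≈ 377.39.
Area = ½·a·b·sin C ≈ 45336.
The altitude from A has length 2·area/a ≈ 346.86.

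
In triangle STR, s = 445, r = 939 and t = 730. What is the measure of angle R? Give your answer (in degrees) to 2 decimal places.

103.42

By the law of cosines, cos R = (s² + t² − r²) / (2·s·t) ≈ -0.23210, so ∠R ≈ 103.42°.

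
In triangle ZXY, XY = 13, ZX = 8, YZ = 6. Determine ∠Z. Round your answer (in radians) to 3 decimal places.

By the law of cosines, cos Z = (YZ² + ZX² − XY²) / (2·YZ·ZX) ≈ -0.71875, so ∠Z ≈ 2.373 rad.

∠Z ≈ 2.373 rad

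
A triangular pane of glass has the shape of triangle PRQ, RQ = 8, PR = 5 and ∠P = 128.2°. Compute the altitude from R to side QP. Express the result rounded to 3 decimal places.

Law of sines: sin Q = PR·sin P/RQ ≈ 0.49116.
Since RQ ≥ PR, only the acute value applies: ∠Q ≈ 29.42°.
Then ∠R = 180° − ∠P − ∠Q ≈ 22.38°.
Law of sines gives QP = RQ·sin R/sin P ≈ 3.8765.
Area = ½·RQ·PR·sin R ≈ 7.616.
The altitude from R has length 2·area/QP ≈ 3.9293.

h_R ≈ 3.929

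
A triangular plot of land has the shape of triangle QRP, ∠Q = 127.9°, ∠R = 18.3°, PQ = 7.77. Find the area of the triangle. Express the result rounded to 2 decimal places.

area ≈ 42.20

The third angle is ∠P = 180° − ∠Q − ∠R = 33.80°.
Law of sines: RP = PQ·sin Q/sin R ≈ 19.527.
Law of sines: QR = PQ·sin P/sin R ≈ 13.766.
Area = ½·PQ·RP·sin P ≈ 42.201.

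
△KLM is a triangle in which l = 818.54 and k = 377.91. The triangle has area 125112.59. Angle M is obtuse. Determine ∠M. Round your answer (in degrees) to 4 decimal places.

126.0100

From area = ½·k·l·sin M, we get sin M = 2·area/(k·l) ≈ 0.80891.
Taking the obtuse solution, ∠M ≈ 126.01°.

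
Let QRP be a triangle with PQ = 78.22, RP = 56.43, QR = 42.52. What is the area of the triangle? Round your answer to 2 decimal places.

Semiperimeter s = (56.43 + 78.22 + 42.52)/2 = 88.585.
Heron's formula: area = √(88.585·32.155·10.365·46.065) ≈ 1166.2.

1166.20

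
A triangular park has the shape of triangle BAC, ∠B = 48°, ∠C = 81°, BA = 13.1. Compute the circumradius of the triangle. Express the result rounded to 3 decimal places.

6.632

The third angle is ∠A = 180° − ∠C − ∠B = 51.00°.
Law of sines: AC = BA·sin B/sin C ≈ 9.8565.
Law of sines: CB = BA·sin A/sin C ≈ 10.308.
Circumradius = BA/(2 sin C) ≈ 6.6316.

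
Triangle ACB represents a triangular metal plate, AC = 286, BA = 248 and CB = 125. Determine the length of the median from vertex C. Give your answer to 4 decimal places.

182.5774

Median from C: ½√(2·AC² + 2·CB² − BA²) ≈ 182.58.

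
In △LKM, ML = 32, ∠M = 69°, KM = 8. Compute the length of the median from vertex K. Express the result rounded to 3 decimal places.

15.108

By the law of cosines, LK² = KM² + ML² − 2·KM·ML·cos M = 904.52, so LK ≈ 30.075.
Median from K: ½√(2·LK² + 2·KM² − ML²) ≈ 15.108.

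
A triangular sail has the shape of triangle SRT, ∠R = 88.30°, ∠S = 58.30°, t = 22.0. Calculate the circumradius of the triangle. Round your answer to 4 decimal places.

19.9825

The third angle is ∠T = 180° − ∠S − ∠R = 33.40°.
Law of sines: s = t·sin S/sin T ≈ 34.003.
Law of sines: r = t·sin R/sin T ≈ 39.947.
Circumradius = t/(2 sin T) ≈ 19.983.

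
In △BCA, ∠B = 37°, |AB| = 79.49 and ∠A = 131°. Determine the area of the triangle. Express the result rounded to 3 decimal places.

The third angle is ∠C = 180° − ∠A − ∠B = 12.00°.
Law of sines: |CA| = |AB|·sin B/sin C ≈ 230.09.
Law of sines: |BC| = |AB|·sin A/sin C ≈ 288.54.
Area = ½·|AB|·|CA|·sin A ≈ 6901.7.

area ≈ 6901.746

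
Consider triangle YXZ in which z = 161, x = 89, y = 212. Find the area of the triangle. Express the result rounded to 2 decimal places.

6605.05

Semiperimeter s = (212 + 89 + 161)/2 = 231.
Heron's formula: area = √(231·19·142·70) ≈ 6605.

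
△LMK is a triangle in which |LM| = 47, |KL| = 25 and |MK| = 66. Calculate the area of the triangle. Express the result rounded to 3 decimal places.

area ≈ 447.634

Semiperimeter s = (66 + 25 + 47)/2 = 69.
Heron's formula: area = √(69·3·44·22) ≈ 447.63.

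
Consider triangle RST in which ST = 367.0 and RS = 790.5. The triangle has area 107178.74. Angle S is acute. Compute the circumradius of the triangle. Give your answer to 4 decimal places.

From area = ½·RS·ST·sin S, we get sin S = 2·area/(RS·ST) ≈ 0.73887.
Taking the acute solution, ∠S ≈ 47.64°.
Law of cosines then gives TR ≈ 607.12.
Circumradius = TR/(2 sin S) ≈ 410.84.

410.8425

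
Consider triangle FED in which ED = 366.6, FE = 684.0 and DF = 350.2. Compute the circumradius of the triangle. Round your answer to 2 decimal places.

R ≈ 599.11

By the law of cosines, cos F = (DF² + FE² − ED²) / (2·DF·FE) ≈ 0.95205, so ∠F ≈ 0.3109 rad.
Circumradius = ED/(2 sin F) ≈ 599.11.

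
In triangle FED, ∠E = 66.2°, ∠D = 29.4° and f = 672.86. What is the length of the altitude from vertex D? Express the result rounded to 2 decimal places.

The third angle is ∠F = 180° − ∠E − ∠D = 84.40°.
Law of sines: e = f·sin E/sin F ≈ 618.59.
Law of sines: d = f·sin D/sin F ≈ 331.89.
Area = ½·f·e·sin D ≈ 1.0216e+05.
The altitude from D has length 2·area/d ≈ 615.64.

h_D ≈ 615.64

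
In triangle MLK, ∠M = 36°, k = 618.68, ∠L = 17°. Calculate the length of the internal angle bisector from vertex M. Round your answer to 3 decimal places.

The third angle is ∠K = 180° − ∠M − ∠L = 127.00°.
Law of sines: m = k·sin M/sin K ≈ 455.34.
Law of sines: l = k·sin L/sin K ≈ 226.49.
The bisector from M has length 2·l·k·cos(∠M/2)/(l+k) ≈ 315.36.

315.363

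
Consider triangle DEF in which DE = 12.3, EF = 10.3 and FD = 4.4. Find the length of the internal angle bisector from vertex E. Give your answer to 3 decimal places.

By the law of cosines, cos E = (DE² + EF² − FD²) / (2·DE·EF) ≈ 0.93938, so ∠E ≈ 20.05°.
The bisector from E has length 2·DE·EF·cos(∠E/2)/(DE+EF) ≈ 11.04.

t_E ≈ 11.040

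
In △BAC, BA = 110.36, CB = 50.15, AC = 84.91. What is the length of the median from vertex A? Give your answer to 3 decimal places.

Median from A: ½√(2·BA² + 2·AC² − CB²) ≈ 95.214.

95.214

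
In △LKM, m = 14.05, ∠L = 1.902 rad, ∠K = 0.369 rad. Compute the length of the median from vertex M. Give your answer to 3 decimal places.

The third angle is ∠M = π − ∠L − ∠K = 0.871 rad.
Law of sines: l = m·sin L/sin M ≈ 17.374.
Law of sines: k = m·sin K/sin M ≈ 6.6268.
Median from M: ½√(2·l² + 2·k² − m²) ≈ 11.115.

m_M ≈ 11.115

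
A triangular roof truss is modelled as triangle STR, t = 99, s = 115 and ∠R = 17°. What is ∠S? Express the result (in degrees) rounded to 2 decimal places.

By the law of cosines, r² = s² + t² − 2·s·t·cos R = 1250.9, so r ≈ 35.369.
Law of cosines again: cos S = (t² + r² − s²)/(2·t·r) ≈ -0.31030, so ∠S ≈ 108.08°.

∠S ≈ 108.08°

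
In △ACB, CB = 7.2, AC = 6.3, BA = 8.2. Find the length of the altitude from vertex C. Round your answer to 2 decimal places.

Semiperimeter s = (7.2 + 8.2 + 6.3)/2 = 10.85.
Heron's formula: area = √(10.85·3.65·2.65·4.55) ≈ 21.852.
The altitude from C has length 2·area/BA ≈ 5.3297.

5.33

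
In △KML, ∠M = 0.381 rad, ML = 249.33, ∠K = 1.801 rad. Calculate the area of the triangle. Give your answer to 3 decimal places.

9722.048

The third angle is ∠L = π − ∠K − ∠M = 0.960 rad.
Law of sines: LK = ML·sin M/sin K ≈ 95.225.
Law of sines: KM = ML·sin L/sin K ≈ 209.72.
Area = ½·ML·LK·sin L ≈ 9722.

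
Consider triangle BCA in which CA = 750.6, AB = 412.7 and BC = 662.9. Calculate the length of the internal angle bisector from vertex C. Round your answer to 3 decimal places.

By the law of cosines, cos C = (BC² + CA² − AB²) / (2·BC·CA) ≈ 0.83658, so ∠C ≈ 33.22°.
The bisector from C has length 2·BC·CA·cos(∠C/2)/(BC+CA) ≈ 674.65.

674.653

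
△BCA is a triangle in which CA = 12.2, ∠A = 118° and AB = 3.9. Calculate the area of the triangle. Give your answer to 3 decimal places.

21.005

Area = ½·CA·AB·sin A ≈ 21.005.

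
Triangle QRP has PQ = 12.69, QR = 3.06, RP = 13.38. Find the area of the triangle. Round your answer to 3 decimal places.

Semiperimeter s = (13.38 + 12.69 + 3.06)/2 = 14.565.
Heron's formula: area = √(14.565·1.185·1.875·11.505) ≈ 19.296.

area ≈ 19.296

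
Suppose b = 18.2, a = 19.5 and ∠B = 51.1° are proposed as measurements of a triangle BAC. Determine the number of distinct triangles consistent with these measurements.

a·sin B = 19.5·sin(51.1°) ≈ 15.18.
Since a sin B < b < a (15.18 < 18.2 < 19.5), two triangles exist.

2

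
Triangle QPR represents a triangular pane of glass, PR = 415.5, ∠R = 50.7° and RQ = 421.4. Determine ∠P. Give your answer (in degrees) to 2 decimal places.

By the law of cosines, QP² = PR² + RQ² − 2·PR·RQ·cos R = 1.2842e+05, so QP ≈ 358.36.
Law of cosines again: cos P = (QP² + PR² − RQ²)/(2·QP·PR) ≈ 0.41465, so ∠P ≈ 65.50°.

∠P ≈ 65.50°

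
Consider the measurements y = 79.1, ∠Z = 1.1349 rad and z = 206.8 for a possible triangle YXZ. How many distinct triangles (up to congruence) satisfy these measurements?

1

y·sin Z = 79.1·sin(1.1349 rad) ≈ 71.7.
Since z ≥ y, exactly one triangle exists.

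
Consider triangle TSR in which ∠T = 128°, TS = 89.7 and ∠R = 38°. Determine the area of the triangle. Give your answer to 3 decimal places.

The third angle is ∠S = 180° − ∠R − ∠T = 14.00°.
Law of sines: SR = TS·sin T/sin R ≈ 114.81.
Law of sines: RT = TS·sin S/sin R ≈ 35.247.
Area = ½·TS·SR·sin S ≈ 1245.7.

1245.719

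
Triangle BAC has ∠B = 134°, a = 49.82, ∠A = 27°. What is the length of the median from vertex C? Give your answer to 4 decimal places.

m_C ≈ 63.5420

The third angle is ∠C = 180° − ∠B − ∠A = 19.00°.
Law of sines: b = a·sin B/sin A ≈ 78.939.
Law of sines: c = a·sin C/sin A ≈ 35.727.
Median from C: ½√(2·b² + 2·a² − c²) ≈ 63.542.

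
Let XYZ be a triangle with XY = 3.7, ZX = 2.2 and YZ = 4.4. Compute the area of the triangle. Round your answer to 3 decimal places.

Semiperimeter s = (4.4 + 2.2 + 3.7)/2 = 5.15.
Heron's formula: area = √(5.15·0.75·2.95·1.45) ≈ 4.0647.

area ≈ 4.065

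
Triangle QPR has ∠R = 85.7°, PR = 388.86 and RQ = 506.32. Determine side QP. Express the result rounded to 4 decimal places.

By the law of cosines, QP² = PR² + RQ² − 2·PR·RQ·cos R = 3.7805e+05, so QP ≈ 614.86.

614.8555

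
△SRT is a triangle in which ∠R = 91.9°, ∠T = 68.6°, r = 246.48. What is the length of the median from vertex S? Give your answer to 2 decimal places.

234.61

The third angle is ∠S = 180° − ∠R − ∠T = 19.50°.
Law of sines: s = r·sin S/sin R ≈ 82.322.
Law of sines: t = r·sin T/sin R ≈ 229.61.
Median from S: ½√(2·r² + 2·t² − s²) ≈ 234.61.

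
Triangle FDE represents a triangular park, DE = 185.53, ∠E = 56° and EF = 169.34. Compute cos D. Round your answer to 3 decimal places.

0.543

By the law of cosines, FD² = DE² + EF² − 2·DE·EF·cos E = 27960, so FD ≈ 167.21.
Law of cosines again: cos D = (FD² + DE² − EF²)/(2·FD·DE) ≈ 0.54324, so ∠D ≈ 57.10°.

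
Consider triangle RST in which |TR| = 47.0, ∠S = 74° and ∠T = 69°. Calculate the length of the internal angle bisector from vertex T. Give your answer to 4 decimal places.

t_T ≈ 29.8266

The third angle is ∠R = 180° − ∠S − ∠T = 37.00°.
Law of sines: |ST| = |TR|·sin R/sin S ≈ 29.425.
Law of sines: |RS| = |TR|·sin T/sin S ≈ 45.647.
The bisector from T has length 2·|ST|·|TR|·cos(∠T/2)/(|ST|+|TR|) ≈ 29.827.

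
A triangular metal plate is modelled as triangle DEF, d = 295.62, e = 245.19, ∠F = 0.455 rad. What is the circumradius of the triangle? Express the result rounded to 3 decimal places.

By the law of cosines, f² = d² + e² − 2·d·e·cos F = 17292, so f ≈ 131.5.
Area = ½·d·e·sin F ≈ 15927.
Circumradius = f/(2 sin F) ≈ 149.61.

R ≈ 149.613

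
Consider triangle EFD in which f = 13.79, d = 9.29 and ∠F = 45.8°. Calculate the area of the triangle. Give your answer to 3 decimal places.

Law of sines: sin D = d·sin F/f ≈ 0.48297.
Since f ≥ d, only the acute value applies: ∠D ≈ 28.88°.
Then ∠E = 180° − ∠F − ∠D ≈ 105.32°.
Law of sines gives e = f·sin E/sin F ≈ 18.552.
Area = ½·f·d·sin E ≈ 61.778.

61.778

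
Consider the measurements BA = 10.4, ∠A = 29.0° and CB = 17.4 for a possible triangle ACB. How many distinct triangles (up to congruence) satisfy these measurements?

BA·sin A = 10.4·sin(29.0°) ≈ 5.042.
Since CB ≥ BA, exactly one triangle exists.

1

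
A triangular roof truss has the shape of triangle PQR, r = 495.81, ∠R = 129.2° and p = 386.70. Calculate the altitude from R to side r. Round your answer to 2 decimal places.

h_R ≈ 91.02

Law of sines: sin P = p·sin R/r ≈ 0.60441.
Since r ≥ p, only the acute value applies: ∠P ≈ 37.19°.
Then ∠Q = 180° − ∠R − ∠P ≈ 13.61°.
Law of sines gives q = r·sin Q/sin R ≈ 150.59.
Area = ½·r·p·sin Q ≈ 22564.
The altitude from R has length 2·area/r ≈ 91.02.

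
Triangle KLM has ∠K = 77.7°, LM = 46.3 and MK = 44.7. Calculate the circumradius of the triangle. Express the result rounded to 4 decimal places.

Law of sines: sin L = MK·sin K/LM ≈ 0.94328.
Since LM ≥ MK, only the acute value applies: ∠L ≈ 70.61°.
Then ∠M = 180° − ∠K − ∠L ≈ 31.69°.
Law of sines gives KL = LM·sin M/sin K ≈ 24.894.
Circumradius = LM/(2 sin K) ≈ 23.694.

R ≈ 23.6939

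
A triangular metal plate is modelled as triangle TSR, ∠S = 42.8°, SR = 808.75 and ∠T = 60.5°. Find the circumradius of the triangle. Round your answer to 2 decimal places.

The third angle is ∠R = 180° − ∠T − ∠S = 76.70°.
Law of sines: RT = SR·sin S/sin T ≈ 631.35.
Law of sines: TS = SR·sin R/sin T ≈ 904.3.
Circumradius = SR/(2 sin T) ≈ 464.61.

464.61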